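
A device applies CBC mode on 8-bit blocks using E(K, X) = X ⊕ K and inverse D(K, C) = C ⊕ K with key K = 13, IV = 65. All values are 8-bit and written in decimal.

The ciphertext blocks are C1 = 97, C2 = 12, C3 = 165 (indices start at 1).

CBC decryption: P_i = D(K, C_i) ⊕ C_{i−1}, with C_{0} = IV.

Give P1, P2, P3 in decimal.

P1: D(K, 97) = 108; 108 ⊕ 65 = 45.
P2: D(K, 12) = 1; 1 ⊕ 97 = 96.
P3: D(K, 165) = 168; 168 ⊕ 12 = 164.

P1 = 45, P2 = 96, P3 = 164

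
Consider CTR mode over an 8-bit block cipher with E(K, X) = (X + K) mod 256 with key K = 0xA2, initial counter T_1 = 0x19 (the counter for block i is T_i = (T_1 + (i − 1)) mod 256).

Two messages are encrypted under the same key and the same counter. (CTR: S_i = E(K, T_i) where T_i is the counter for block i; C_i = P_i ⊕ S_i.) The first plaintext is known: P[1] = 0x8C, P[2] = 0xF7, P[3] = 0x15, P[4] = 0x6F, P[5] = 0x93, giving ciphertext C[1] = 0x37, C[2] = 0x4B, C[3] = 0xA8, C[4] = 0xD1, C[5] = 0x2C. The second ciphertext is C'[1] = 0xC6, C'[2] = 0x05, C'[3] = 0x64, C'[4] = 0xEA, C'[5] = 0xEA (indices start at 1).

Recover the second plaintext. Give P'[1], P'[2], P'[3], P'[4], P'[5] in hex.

In CTR with a reused counter, both messages share the same keystream S_i, so C_i ⊕ C'_i = P_i ⊕ P'_i and thus P'_i = P_i ⊕ C_i ⊕ C'_i.
P'[1]: 0x8C ⊕ 0x37 ⊕ 0xC6 = 0x7D.
P'[2]: 0xF7 ⊕ 0x4B ⊕ 0x05 = 0xB9.
P'[3]: 0x15 ⊕ 0xA8 ⊕ 0x64 = 0xD9.
P'[4]: 0x6F ⊕ 0xD1 ⊕ 0xEA = 0x54.
P'[5]: 0x93 ⊕ 0x2C ⊕ 0xEA = 0x55.

P'[1] = 0x7D, P'[2] = 0xB9, P'[3] = 0xD9, P'[4] = 0x54, P'[5] = 0x55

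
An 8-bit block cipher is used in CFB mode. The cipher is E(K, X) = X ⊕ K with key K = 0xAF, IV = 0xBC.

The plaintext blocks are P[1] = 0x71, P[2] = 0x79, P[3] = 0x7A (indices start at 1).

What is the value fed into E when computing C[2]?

0x62

CFB encryption: C_i = P_i ⊕ E(K, C_{i−1}), with C_{0} = IV.
C[1]: E(K, 0xBC) = 0x13; 0x71 ⊕ 0x13 = 0x62.
C[2]: E(K, 0x62) = 0xCD; 0x79 ⊕ 0xCD = 0xB4.
So the input to E for block [2] is 0x62.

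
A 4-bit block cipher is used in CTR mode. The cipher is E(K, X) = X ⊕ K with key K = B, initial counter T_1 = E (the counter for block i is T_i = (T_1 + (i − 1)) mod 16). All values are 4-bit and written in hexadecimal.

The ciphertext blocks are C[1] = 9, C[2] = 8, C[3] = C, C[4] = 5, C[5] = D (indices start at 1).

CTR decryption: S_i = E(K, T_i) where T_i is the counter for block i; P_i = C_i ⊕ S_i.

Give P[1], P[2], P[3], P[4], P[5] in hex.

P[1]: T = E, S = E(K, T) = 5; 9 ⊕ 5 = C.
P[2]: T = F, S = E(K, T) = 4; 8 ⊕ 4 = C.
P[3]: T = 0, S = E(K, T) = B; C ⊕ B = 7.
P[4]: T = 1, S = E(K, T) = A; 5 ⊕ A = F.
P[5]: T = 2, S = E(K, T) = 9; D ⊕ 9 = 4.

P[1] = C, P[2] = C, P[3] = 7, P[4] = F, P[5] = 4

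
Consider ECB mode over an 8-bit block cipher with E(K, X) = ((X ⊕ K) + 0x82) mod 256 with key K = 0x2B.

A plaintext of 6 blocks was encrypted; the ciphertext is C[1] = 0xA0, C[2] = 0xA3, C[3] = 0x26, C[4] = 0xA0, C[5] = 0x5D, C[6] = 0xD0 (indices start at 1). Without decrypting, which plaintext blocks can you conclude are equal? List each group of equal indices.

P[1] = P[4]

ECB encrypts each block independently with the same key, so equal ciphertext blocks imply equal plaintext blocks.
C[1] = C[4] = 0xA0, so P[1] = P[4].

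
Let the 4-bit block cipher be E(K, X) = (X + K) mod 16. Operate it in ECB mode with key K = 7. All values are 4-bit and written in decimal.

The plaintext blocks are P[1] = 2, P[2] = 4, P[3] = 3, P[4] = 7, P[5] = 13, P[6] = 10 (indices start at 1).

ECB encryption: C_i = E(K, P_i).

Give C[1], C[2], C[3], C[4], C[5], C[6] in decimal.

C[1] = 9, C[2] = 11, C[3] = 10, C[4] = 14, C[5] = 4, C[6] = 1

C[1]: E(K, 2) = 9.
C[2]: E(K, 4) = 11.
C[3]: E(K, 3) = 10.
C[4]: E(K, 7) = 14.
C[5]: E(K, 13) = 4.
C[6]: E(K, 10) = 1.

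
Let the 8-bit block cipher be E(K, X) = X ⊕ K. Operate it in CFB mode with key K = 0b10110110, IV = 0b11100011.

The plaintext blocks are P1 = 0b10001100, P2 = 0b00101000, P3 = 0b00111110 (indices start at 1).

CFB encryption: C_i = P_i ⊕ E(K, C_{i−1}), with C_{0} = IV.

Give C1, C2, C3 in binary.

C1: E(K, 0b11100011) = 0b01010101; 0b10001100 ⊕ 0b01010101 = 0b11011001.
C2: E(K, 0b11011001) = 0b01101111; 0b00101000 ⊕ 0b01101111 = 0b01000111.
C3: E(K, 0b01000111) = 0b11110001; 0b00111110 ⊕ 0b11110001 = 0b11001111.

C1 = 0b11011001, C2 = 0b01000111, C3 = 0b11001111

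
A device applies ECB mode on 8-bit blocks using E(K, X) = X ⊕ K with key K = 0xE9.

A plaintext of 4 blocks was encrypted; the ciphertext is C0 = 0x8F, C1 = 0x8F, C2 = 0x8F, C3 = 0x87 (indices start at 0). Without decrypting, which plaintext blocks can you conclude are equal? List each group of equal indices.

P0 = P1 = P2

ECB encrypts each block independently with the same key, so equal ciphertext blocks imply equal plaintext blocks.
C0 = C1 = C2 = 0x8F, so P0 = P1 = P2.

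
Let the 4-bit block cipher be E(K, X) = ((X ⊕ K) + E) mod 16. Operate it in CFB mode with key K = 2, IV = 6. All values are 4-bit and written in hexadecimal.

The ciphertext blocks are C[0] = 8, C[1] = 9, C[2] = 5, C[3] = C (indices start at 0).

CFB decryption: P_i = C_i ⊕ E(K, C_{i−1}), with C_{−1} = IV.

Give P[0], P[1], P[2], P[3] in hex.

P[0]: E(K, 6) = 2; 8 ⊕ 2 = A.
P[1]: E(K, 8) = 8; 9 ⊕ 8 = 1.
P[2]: E(K, 9) = 9; 5 ⊕ 9 = C.
P[3]: E(K, 5) = 5; C ⊕ 5 = 9.

P[0] = A, P[1] = 1, P[2] = C, P[3] = 9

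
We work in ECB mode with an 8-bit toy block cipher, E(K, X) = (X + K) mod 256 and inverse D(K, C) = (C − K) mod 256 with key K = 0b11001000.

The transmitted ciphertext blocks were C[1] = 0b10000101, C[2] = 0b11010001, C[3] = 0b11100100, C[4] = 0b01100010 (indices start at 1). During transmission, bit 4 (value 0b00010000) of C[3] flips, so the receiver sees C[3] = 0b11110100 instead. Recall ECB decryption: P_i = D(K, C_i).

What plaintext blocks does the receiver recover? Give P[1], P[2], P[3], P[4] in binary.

Only C[3] changed, to 0b11110100. In ECB, a change in C_i affects only P_i. Decrypting the received ciphertext:
P[1]: D(K, 0b10000101) = 0b10111101.
P[2]: D(K, 0b11010001) = 0b00001001.
P[3]: D(K, 0b11110100) = 0b00101100.
P[4]: D(K, 0b01100010) = 0b10011010.
Blocks that differ from the original plaintext: P[3].

P[1] = 0b10111101, P[2] = 0b00001001, P[3] = 0b00101100, P[4] = 0b10011010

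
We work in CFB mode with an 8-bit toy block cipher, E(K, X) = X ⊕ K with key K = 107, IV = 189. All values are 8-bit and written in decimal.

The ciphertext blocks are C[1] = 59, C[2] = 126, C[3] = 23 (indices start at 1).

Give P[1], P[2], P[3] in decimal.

CFB decryption: P_i = C_i ⊕ E(K, C_{i−1}), with C_{0} = IV.
P[1]: E(K, 189) = 214; 59 ⊕ 214 = 237.
P[2]: E(K, 59) = 80; 126 ⊕ 80 = 46.
P[3]: E(K, 126) = 21; 23 ⊕ 21 = 2.

P[1] = 237, P[2] = 46, P[3] = 2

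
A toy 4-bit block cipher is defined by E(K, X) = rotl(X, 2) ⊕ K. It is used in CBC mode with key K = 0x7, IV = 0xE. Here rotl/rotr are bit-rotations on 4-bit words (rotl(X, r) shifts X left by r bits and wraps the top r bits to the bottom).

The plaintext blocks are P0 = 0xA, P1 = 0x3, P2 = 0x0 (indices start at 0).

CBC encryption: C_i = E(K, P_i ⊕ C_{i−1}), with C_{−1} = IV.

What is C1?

C1 = 0x2

C0: P0 ⊕ 0xE = 0x4; E(K, 0x4) = 0x6.
C1: P1 ⊕ 0x6 = 0x5; E(K, 0x5) = 0x2.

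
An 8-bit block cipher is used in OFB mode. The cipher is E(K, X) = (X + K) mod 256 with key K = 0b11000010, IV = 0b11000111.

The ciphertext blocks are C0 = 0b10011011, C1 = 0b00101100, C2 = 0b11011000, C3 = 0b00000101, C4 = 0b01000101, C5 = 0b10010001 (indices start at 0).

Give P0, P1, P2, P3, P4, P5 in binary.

OFB decryption: S_i = E(K, S_{i−1}) with S_{−1} = IV; P_i = C_i ⊕ S_i.
P0: S = E(K, 0b11000111) = 0b10001001; 0b10011011 ⊕ 0b10001001 = 0b00010010.
P1: S = E(K, 0b10001001) = 0b01001011; 0b00101100 ⊕ 0b01001011 = 0b01100111.
P2: S = E(K, 0b01001011) = 0b00001101; 0b11011000 ⊕ 0b00001101 = 0b11010101.
P3: S = E(K, 0b00001101) = 0b11001111; 0b00000101 ⊕ 0b11001111 = 0b11001010.
P4: S = E(K, 0b11001111) = 0b10010001; 0b01000101 ⊕ 0b10010001 = 0b11010100.
P5: S = E(K, 0b10010001) = 0b01010011; 0b10010001 ⊕ 0b01010011 = 0b11000010.

P0 = 0b00010010, P1 = 0b01100111, P2 = 0b11010101, P3 = 0b11001010, P4 = 0b11010100, P5 = 0b11000010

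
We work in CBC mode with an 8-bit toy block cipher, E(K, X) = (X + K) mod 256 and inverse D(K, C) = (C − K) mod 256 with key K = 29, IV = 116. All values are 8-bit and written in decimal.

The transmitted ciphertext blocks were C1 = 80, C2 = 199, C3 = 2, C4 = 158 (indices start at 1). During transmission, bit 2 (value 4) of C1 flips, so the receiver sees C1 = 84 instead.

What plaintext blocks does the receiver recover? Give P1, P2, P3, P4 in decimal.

P1 = 67, P2 = 254, P3 = 34, P4 = 131

CBC decryption: P_i = D(K, C_i) ⊕ C_{i−1}, with C_{0} = IV.
Only C1 changed, to 84. In CBC, a change in C_i garbles P_i and flips the same bit in P_{i+1}. Decrypting the received ciphertext:
P1: D(K, 84) = 55; 55 ⊕ 116 = 67.
P2: D(K, 199) = 170; 170 ⊕ 84 = 254.
P3: D(K, 2) = 229; 229 ⊕ 199 = 34.
P4: D(K, 158) = 129; 129 ⊕ 2 = 131.
Blocks that differ from the original plaintext: P1, P2.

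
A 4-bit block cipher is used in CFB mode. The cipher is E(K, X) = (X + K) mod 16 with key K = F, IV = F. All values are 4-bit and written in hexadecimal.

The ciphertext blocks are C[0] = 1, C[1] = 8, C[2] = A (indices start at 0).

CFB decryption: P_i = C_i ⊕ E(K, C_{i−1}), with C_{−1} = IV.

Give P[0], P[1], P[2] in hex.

P[0] = F, P[1] = 8, P[2] = D

P[0]: E(K, F) = E; 1 ⊕ E = F.
P[1]: E(K, 1) = 0; 8 ⊕ 0 = 8.
P[2]: E(K, 8) = 7; A ⊕ 7 = D.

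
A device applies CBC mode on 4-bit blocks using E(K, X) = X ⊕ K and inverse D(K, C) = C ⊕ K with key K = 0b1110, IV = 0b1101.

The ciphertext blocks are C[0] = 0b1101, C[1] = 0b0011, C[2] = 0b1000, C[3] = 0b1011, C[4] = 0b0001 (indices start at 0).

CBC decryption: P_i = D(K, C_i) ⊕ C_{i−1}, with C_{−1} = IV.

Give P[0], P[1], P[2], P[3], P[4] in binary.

P[0] = 0b1110, P[1] = 0b0000, P[2] = 0b0101, P[3] = 0b1101, P[4] = 0b0100

P[0]: D(K, 0b1101) = 0b0011; 0b0011 ⊕ 0b1101 = 0b1110.
P[1]: D(K, 0b0011) = 0b1101; 0b1101 ⊕ 0b1101 = 0b0000.
P[2]: D(K, 0b1000) = 0b0110; 0b0110 ⊕ 0b0011 = 0b0101.
P[3]: D(K, 0b1011) = 0b0101; 0b0101 ⊕ 0b1000 = 0b1101.
P[4]: D(K, 0b0001) = 0b1111; 0b1111 ⊕ 0b1011 = 0b0100.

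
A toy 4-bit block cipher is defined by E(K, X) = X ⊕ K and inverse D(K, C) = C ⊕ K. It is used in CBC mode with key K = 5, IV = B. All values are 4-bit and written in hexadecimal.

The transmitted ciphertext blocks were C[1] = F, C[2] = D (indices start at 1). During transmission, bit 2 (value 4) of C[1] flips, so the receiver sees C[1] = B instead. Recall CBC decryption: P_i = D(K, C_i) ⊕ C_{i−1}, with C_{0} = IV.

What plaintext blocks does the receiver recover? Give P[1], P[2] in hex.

Only C[1] changed, to B. In CBC, a change in C_i garbles P_i and flips the same bit in P_{i+1}. Decrypting the received ciphertext:
P[1]: D(K, B) = E; E ⊕ B = 5.
P[2]: D(K, D) = 8; 8 ⊕ B = 3.
Blocks that differ from the original plaintext: P[1], P[2].

P[1] = 5, P[2] = 3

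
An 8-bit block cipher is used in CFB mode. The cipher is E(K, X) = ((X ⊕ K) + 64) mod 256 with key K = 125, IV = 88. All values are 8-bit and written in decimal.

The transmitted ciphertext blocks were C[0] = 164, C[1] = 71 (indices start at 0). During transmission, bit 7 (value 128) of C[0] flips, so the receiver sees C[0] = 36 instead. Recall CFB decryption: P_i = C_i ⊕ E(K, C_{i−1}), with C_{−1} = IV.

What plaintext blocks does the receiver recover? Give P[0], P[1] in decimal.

P[0] = 65, P[1] = 222

Only C[0] changed, to 36. In CFB, a change in C_i flips the same bit in P_i and garbles P_{i+1}. Decrypting the received ciphertext:
P[0]: E(K, 88) = 101; 36 ⊕ 101 = 65.
P[1]: E(K, 36) = 153; 71 ⊕ 153 = 222.
Blocks that differ from the original plaintext: P[0], P[1].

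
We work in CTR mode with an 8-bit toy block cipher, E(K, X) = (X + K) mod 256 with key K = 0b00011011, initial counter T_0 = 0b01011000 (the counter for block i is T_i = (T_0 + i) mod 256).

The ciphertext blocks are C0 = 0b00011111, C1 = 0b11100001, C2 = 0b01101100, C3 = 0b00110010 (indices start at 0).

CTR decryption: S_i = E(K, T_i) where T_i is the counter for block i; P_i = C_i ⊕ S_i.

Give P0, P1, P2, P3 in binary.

P0: T = 0b01011000, S = E(K, T) = 0b01110011; 0b00011111 ⊕ 0b01110011 = 0b01101100.
P1: T = 0b01011001, S = E(K, T) = 0b01110100; 0b11100001 ⊕ 0b01110100 = 0b10010101.
P2: T = 0b01011010, S = E(K, T) = 0b01110101; 0b01101100 ⊕ 0b01110101 = 0b00011001.
P3: T = 0b01011011, S = E(K, T) = 0b01110110; 0b00110010 ⊕ 0b01110110 = 0b01000100.

P0 = 0b01101100, P1 = 0b10010101, P2 = 0b00011001, P3 = 0b01000100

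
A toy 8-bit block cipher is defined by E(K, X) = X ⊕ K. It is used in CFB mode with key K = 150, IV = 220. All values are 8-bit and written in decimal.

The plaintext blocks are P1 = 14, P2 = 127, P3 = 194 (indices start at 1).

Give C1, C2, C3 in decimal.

C1 = 68, C2 = 173, C3 = 249

CFB encryption: C_i = P_i ⊕ E(K, C_{i−1}), with C_{0} = IV.
C1: E(K, 220) = 74; 14 ⊕ 74 = 68.
C2: E(K, 68) = 210; 127 ⊕ 210 = 173.
C3: E(K, 173) = 59; 194 ⊕ 59 = 249.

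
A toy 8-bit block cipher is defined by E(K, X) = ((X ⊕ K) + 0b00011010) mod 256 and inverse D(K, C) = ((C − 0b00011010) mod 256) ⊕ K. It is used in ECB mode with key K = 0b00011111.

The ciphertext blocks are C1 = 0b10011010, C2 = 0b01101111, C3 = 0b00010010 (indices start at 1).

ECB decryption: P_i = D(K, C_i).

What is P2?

P2 = 0b01001010

P2: D(K, 0b01101111) = 0b01001010.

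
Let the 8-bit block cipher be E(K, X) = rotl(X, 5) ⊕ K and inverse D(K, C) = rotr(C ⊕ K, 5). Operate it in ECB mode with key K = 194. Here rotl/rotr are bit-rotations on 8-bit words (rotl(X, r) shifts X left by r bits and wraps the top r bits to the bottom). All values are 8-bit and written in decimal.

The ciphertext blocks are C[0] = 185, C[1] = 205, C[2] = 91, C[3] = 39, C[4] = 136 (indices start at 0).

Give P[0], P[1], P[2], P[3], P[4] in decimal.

ECB decryption: P_i = D(K, C_i).
P[0]: D(K, 185) = 219.
P[1]: D(K, 205) = 120.
P[2]: D(K, 91) = 204.
P[3]: D(K, 39) = 47.
P[4]: D(K, 136) = 82.

P[0] = 219, P[1] = 120, P[2] = 204, P[3] = 47, P[4] = 82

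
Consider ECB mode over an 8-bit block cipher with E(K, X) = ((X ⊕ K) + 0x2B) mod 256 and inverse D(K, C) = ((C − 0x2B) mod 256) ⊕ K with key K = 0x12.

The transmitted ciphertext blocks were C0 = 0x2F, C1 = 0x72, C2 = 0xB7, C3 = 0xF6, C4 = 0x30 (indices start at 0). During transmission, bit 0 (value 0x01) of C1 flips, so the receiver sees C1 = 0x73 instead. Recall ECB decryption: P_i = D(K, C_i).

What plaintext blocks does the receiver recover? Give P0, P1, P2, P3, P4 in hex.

Only C1 changed, to 0x73. In ECB, a change in C_i affects only P_i. Decrypting the received ciphertext:
P0: D(K, 0x2F) = 0x16.
P1: D(K, 0x73) = 0x5A.
P2: D(K, 0xB7) = 0x9E.
P3: D(K, 0xF6) = 0xD9.
P4: D(K, 0x30) = 0x17.
Blocks that differ from the original plaintext: P1.

P0 = 0x16, P1 = 0x5A, P2 = 0x9E, P3 = 0xD9, P4 = 0x17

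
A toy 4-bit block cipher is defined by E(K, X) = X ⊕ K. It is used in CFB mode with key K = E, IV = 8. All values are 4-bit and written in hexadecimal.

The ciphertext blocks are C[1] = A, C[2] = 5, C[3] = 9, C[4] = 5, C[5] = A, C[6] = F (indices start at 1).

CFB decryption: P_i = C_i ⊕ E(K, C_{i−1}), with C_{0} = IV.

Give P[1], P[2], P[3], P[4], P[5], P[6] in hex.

P[1]: E(K, 8) = 6; A ⊕ 6 = C.
P[2]: E(K, A) = 4; 5 ⊕ 4 = 1.
P[3]: E(K, 5) = B; 9 ⊕ B = 2.
P[4]: E(K, 9) = 7; 5 ⊕ 7 = 2.
P[5]: E(K, 5) = B; A ⊕ B = 1.
P[6]: E(K, A) = 4; F ⊕ 4 = B.

P[1] = C, P[2] = 1, P[3] = 2, P[4] = 2, P[5] = 1, P[6] = B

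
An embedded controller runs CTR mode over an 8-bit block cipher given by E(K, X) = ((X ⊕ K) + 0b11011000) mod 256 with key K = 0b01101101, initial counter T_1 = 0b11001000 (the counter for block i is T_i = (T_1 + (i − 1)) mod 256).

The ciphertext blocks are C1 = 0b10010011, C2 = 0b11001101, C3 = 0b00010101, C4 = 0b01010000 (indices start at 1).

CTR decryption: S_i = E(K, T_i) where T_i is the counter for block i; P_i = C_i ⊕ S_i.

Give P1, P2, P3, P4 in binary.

P1 = 0b11101110, P2 = 0b10110001, P3 = 0b01101010, P4 = 0b00101110

P1: T = 0b11001000, S = E(K, T) = 0b01111101; 0b10010011 ⊕ 0b01111101 = 0b11101110.
P2: T = 0b11001001, S = E(K, T) = 0b01111100; 0b11001101 ⊕ 0b01111100 = 0b10110001.
P3: T = 0b11001010, S = E(K, T) = 0b01111111; 0b00010101 ⊕ 0b01111111 = 0b01101010.
P4: T = 0b11001011, S = E(K, T) = 0b01111110; 0b01010000 ⊕ 0b01111110 = 0b00101110.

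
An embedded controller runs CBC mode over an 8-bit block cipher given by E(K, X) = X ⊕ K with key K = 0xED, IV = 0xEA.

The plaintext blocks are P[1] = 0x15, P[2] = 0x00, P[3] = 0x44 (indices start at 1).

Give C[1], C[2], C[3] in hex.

C[1] = 0x12, C[2] = 0xFF, C[3] = 0x56

CBC encryption: C_i = E(K, P_i ⊕ C_{i−1}), with C_{0} = IV.
C[1]: P[1] ⊕ 0xEA = 0xFF; E(K, 0xFF) = 0x12.
C[2]: P[2] ⊕ 0x12 = 0x12; E(K, 0x12) = 0xFF.
C[3]: P[3] ⊕ 0xFF = 0xBB; E(K, 0xBB) = 0x56.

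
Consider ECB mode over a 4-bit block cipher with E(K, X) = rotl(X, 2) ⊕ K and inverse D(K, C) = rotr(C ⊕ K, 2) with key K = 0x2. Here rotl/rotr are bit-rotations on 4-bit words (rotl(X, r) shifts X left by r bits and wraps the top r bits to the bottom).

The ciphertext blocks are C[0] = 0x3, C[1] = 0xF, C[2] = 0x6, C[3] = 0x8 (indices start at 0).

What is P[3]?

ECB decryption: P_i = D(K, C_i).
P[3]: D(K, 0x8) = 0xA.

P[3] = 0xA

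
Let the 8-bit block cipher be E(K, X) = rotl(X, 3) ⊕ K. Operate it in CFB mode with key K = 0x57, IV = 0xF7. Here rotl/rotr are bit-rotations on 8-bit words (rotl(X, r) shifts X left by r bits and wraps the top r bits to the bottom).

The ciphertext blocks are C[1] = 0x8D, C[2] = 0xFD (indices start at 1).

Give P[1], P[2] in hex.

P[1] = 0x65, P[2] = 0xC6

CFB decryption: P_i = C_i ⊕ E(K, C_{i−1}), with C_{0} = IV.
P[1]: E(K, 0xF7) = 0xE8; 0x8D ⊕ 0xE8 = 0x65.
P[2]: E(K, 0x8D) = 0x3B; 0xFD ⊕ 0x3B = 0xC6.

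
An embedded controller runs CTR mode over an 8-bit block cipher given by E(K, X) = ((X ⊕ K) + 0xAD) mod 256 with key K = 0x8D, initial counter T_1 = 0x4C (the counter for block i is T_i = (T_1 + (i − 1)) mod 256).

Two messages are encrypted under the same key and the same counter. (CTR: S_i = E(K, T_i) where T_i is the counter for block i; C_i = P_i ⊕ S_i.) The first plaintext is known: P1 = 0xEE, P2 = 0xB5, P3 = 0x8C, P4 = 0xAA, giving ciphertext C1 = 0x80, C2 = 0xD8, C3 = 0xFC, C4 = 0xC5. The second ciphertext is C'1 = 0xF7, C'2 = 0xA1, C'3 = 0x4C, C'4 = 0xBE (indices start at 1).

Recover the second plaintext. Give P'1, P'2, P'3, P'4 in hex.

In CTR with a reused counter, both messages share the same keystream S_i, so C_i ⊕ C'_i = P_i ⊕ P'_i and thus P'_i = P_i ⊕ C_i ⊕ C'_i.
P'1: 0xEE ⊕ 0x80 ⊕ 0xF7 = 0x99.
P'2: 0xB5 ⊕ 0xD8 ⊕ 0xA1 = 0xCC.
P'3: 0x8C ⊕ 0xFC ⊕ 0x4C = 0x3C.
P'4: 0xAA ⊕ 0xC5 ⊕ 0xBE = 0xD1.

P'1 = 0x99, P'2 = 0xCC, P'3 = 0x3C, P'4 = 0xD1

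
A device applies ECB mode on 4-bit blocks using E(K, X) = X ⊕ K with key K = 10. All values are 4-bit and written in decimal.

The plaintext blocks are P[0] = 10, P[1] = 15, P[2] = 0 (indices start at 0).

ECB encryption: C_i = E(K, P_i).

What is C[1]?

C[1] = 5

C[1]: E(K, 15) = 5.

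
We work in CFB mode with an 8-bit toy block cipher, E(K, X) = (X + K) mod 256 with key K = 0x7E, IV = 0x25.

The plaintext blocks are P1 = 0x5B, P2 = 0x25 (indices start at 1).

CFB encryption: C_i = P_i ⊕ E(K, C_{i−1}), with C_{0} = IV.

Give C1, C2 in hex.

C1: E(K, 0x25) = 0xA3; 0x5B ⊕ 0xA3 = 0xF8.
C2: E(K, 0xF8) = 0x76; 0x25 ⊕ 0x76 = 0x53.

C1 = 0xF8, C2 = 0x53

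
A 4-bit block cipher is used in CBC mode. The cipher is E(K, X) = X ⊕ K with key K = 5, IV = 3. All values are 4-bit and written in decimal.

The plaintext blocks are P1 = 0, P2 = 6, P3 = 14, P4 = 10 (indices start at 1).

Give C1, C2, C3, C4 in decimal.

CBC encryption: C_i = E(K, P_i ⊕ C_{i−1}), with C_{0} = IV.
C1: P1 ⊕ 3 = 3; E(K, 3) = 6.
C2: P2 ⊕ 6 = 0; E(K, 0) = 5.
C3: P3 ⊕ 5 = 11; E(K, 11) = 14.
C4: P4 ⊕ 14 = 4; E(K, 4) = 1.

C1 = 6, C2 = 5, C3 = 14, C4 = 1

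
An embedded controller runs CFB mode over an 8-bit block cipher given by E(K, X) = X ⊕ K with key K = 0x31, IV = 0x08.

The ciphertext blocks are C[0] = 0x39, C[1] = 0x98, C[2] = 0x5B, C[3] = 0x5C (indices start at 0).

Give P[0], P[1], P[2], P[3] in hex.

CFB decryption: P_i = C_i ⊕ E(K, C_{i−1}), with C_{−1} = IV.
P[0]: E(K, 0x08) = 0x39; 0x39 ⊕ 0x39 = 0x00.
P[1]: E(K, 0x39) = 0x08; 0x98 ⊕ 0x08 = 0x90.
P[2]: E(K, 0x98) = 0xA9; 0x5B ⊕ 0xA9 = 0xF2.
P[3]: E(K, 0x5B) = 0x6A; 0x5C ⊕ 0x6A = 0x36.

P[0] = 0x00, P[1] = 0x90, P[2] = 0xF2, P[3] = 0x36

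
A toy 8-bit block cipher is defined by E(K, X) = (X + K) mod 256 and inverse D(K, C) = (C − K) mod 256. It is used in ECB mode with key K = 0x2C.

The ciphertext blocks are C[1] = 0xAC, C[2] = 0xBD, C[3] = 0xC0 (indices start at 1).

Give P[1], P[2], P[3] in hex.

ECB decryption: P_i = D(K, C_i).
P[1]: D(K, 0xAC) = 0x80.
P[2]: D(K, 0xBD) = 0x91.
P[3]: D(K, 0xC0) = 0x94.

P[1] = 0x80, P[2] = 0x91, P[3] = 0x94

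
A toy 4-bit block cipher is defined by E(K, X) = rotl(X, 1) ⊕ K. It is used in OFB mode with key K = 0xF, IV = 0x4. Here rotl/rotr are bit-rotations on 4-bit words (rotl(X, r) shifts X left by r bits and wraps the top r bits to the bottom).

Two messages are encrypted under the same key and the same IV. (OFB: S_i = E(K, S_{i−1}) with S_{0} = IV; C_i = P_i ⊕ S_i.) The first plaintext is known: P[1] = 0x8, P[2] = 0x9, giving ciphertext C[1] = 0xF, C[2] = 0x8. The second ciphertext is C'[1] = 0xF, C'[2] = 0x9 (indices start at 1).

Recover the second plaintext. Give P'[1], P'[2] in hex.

P'[1] = 0x8, P'[2] = 0x8

In OFB with a reused IV, both messages share the same keystream S_i, so C_i ⊕ C'_i = P_i ⊕ P'_i and thus P'_i = P_i ⊕ C_i ⊕ C'_i.
P'[1]: 0x8 ⊕ 0xF ⊕ 0xF = 0x8.
P'[2]: 0x9 ⊕ 0x8 ⊕ 0x9 = 0x8.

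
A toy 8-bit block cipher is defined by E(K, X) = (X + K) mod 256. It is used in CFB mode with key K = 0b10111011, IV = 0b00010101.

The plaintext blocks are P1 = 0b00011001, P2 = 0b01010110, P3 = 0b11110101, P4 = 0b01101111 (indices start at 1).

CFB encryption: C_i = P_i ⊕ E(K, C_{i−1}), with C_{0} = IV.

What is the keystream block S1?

C1: E(K, 0b00010101) = 0b11010000; 0b00011001 ⊕ 0b11010000 = 0b11001001.
So S1 = 0b11010000.

0b11010000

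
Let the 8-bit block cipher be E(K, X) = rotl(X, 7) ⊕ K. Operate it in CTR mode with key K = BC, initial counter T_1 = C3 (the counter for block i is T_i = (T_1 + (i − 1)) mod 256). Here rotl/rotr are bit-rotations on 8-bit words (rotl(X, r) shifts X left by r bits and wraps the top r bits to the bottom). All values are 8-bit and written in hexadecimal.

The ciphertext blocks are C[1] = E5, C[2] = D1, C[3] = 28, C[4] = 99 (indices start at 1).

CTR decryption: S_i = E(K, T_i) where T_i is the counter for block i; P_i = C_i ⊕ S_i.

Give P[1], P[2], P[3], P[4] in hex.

P[1]: T = C3, S = E(K, T) = 5D; E5 ⊕ 5D = B8.
P[2]: T = C4, S = E(K, T) = DE; D1 ⊕ DE = 0F.
P[3]: T = C5, S = E(K, T) = 5E; 28 ⊕ 5E = 76.
P[4]: T = C6, S = E(K, T) = DF; 99 ⊕ DF = 46.

P[1] = B8, P[2] = 0F, P[3] = 76, P[4] = 46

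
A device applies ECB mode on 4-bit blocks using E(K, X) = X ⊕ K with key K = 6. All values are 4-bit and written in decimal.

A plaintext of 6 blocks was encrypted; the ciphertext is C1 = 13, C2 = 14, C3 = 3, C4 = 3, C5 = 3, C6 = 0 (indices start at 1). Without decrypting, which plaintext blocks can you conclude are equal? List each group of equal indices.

ECB encrypts each block independently with the same key, so equal ciphertext blocks imply equal plaintext blocks.
C3 = C4 = C5 = 3, so P3 = P4 = P5.

P3 = P4 = P5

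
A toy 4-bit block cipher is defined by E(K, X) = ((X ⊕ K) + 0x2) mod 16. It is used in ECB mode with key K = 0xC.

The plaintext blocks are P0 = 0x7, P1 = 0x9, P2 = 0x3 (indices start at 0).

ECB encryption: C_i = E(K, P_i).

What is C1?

C1 = 0x7

C1: E(K, 0x9) = 0x7.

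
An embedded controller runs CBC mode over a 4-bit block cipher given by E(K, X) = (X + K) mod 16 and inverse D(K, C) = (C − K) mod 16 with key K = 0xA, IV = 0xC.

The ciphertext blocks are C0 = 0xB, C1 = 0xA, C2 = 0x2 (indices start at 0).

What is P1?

CBC decryption: P_i = D(K, C_i) ⊕ C_{i−1}, with C_{−1} = IV.
P1: D(K, 0xA) = 0x0; 0x0 ⊕ 0xB = 0xB.

P1 = 0xB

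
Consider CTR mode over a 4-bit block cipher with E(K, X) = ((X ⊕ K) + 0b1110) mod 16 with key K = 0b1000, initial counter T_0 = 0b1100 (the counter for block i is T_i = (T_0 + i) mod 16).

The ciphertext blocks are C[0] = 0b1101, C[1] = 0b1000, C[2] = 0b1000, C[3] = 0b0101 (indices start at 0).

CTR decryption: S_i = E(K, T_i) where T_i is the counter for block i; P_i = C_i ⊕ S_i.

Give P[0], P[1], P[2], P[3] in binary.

P[0]: T = 0b1100, S = E(K, T) = 0b0010; 0b1101 ⊕ 0b0010 = 0b1111.
P[1]: T = 0b1101, S = E(K, T) = 0b0011; 0b1000 ⊕ 0b0011 = 0b1011.
P[2]: T = 0b1110, S = E(K, T) = 0b0100; 0b1000 ⊕ 0b0100 = 0b1100.
P[3]: T = 0b1111, S = E(K, T) = 0b0101; 0b0101 ⊕ 0b0101 = 0b0000.

P[0] = 0b1111, P[1] = 0b1011, P[2] = 0b1100, P[3] = 0b0000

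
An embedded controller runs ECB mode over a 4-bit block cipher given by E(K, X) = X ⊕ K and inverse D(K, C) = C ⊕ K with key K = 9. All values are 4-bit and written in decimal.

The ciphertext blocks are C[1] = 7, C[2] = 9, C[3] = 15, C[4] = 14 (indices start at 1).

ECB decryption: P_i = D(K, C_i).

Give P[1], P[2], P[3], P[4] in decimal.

P[1]: D(K, 7) = 14.
P[2]: D(K, 9) = 0.
P[3]: D(K, 15) = 6.
P[4]: D(K, 14) = 7.

P[1] = 14, P[2] = 0, P[3] = 6, P[4] = 7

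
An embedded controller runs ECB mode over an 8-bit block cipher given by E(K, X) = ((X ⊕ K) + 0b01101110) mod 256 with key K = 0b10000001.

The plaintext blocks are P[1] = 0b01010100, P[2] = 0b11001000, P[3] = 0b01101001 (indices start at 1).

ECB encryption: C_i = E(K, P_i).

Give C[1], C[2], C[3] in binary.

C[1] = 0b01000011, C[2] = 0b10110111, C[3] = 0b01010110

C[1]: E(K, 0b01010100) = 0b01000011.
C[2]: E(K, 0b11001000) = 0b10110111.
C[3]: E(K, 0b01101001) = 0b01010110.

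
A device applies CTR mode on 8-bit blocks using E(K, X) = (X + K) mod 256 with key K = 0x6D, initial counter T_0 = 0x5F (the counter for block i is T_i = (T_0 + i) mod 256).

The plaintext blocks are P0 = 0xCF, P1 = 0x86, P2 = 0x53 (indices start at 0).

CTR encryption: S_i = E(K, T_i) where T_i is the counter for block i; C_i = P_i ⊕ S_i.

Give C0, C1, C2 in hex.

C0 = 0x03, C1 = 0x4B, C2 = 0x9D

C0: T = 0x5F, S = E(K, T) = 0xCC; 0xCF ⊕ 0xCC = 0x03.
C1: T = 0x60, S = E(K, T) = 0xCD; 0x86 ⊕ 0xCD = 0x4B.
C2: T = 0x61, S = E(K, T) = 0xCE; 0x53 ⊕ 0xCE = 0x9D.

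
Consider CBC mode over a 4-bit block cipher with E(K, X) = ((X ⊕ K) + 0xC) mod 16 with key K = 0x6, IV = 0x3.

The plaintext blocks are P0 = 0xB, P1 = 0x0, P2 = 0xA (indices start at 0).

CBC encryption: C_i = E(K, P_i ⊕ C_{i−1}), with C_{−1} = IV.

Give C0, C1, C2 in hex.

C0 = 0xA, C1 = 0x8, C2 = 0x0

C0: P0 ⊕ 0x3 = 0x8; E(K, 0x8) = 0xA.
C1: P1 ⊕ 0xA = 0xA; E(K, 0xA) = 0x8.
C2: P2 ⊕ 0x8 = 0x2; E(K, 0x2) = 0x0.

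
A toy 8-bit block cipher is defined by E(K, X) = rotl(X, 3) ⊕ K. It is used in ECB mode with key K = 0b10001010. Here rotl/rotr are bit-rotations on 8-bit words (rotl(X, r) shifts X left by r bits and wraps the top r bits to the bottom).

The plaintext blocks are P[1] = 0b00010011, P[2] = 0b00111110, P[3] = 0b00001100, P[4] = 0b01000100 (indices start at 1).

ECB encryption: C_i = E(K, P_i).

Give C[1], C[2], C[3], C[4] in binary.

C[1] = 0b00010010, C[2] = 0b01111011, C[3] = 0b11101010, C[4] = 0b10101000

C[1]: E(K, 0b00010011) = 0b00010010.
C[2]: E(K, 0b00111110) = 0b01111011.
C[3]: E(K, 0b00001100) = 0b11101010.
C[4]: E(K, 0b01000100) = 0b10101000.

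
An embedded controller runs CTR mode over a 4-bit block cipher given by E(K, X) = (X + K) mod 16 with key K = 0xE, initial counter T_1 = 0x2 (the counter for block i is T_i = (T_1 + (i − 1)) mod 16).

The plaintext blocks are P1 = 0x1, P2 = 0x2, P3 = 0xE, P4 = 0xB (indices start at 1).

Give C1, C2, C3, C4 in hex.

CTR encryption: S_i = E(K, T_i) where T_i is the counter for block i; C_i = P_i ⊕ S_i.
C1: T = 0x2, S = E(K, T) = 0x0; 0x1 ⊕ 0x0 = 0x1.
C2: T = 0x3, S = E(K, T) = 0x1; 0x2 ⊕ 0x1 = 0x3.
C3: T = 0x4, S = E(K, T) = 0x2; 0xE ⊕ 0x2 = 0xC.
C4: T = 0x5, S = E(K, T) = 0x3; 0xB ⊕ 0x3 = 0x8.

C1 = 0x1, C2 = 0x3, C3 = 0xC, C4 = 0x8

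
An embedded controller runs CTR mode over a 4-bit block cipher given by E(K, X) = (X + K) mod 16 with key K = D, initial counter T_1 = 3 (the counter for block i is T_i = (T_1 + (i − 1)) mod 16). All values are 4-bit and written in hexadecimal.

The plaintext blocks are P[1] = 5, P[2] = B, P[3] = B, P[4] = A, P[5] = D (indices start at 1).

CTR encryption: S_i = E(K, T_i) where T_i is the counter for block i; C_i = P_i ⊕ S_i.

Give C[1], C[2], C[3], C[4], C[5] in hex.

C[1] = 5, C[2] = A, C[3] = 9, C[4] = 9, C[5] = 9

C[1]: T = 3, S = E(K, T) = 0; 5 ⊕ 0 = 5.
C[2]: T = 4, S = E(K, T) = 1; B ⊕ 1 = A.
C[3]: T = 5, S = E(K, T) = 2; B ⊕ 2 = 9.
C[4]: T = 6, S = E(K, T) = 3; A ⊕ 3 = 9.
C[5]: T = 7, S = E(K, T) = 4; D ⊕ 4 = 9.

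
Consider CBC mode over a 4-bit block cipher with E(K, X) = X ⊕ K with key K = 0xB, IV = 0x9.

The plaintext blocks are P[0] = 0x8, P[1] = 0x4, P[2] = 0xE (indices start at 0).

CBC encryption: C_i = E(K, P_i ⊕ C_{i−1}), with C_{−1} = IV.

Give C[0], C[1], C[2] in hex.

C[0] = 0xA, C[1] = 0x5, C[2] = 0x0

C[0]: P[0] ⊕ 0x9 = 0x1; E(K, 0x1) = 0xA.
C[1]: P[1] ⊕ 0xA = 0xE; E(K, 0xE) = 0x5.
C[2]: P[2] ⊕ 0x5 = 0xB; E(K, 0xB) = 0x0.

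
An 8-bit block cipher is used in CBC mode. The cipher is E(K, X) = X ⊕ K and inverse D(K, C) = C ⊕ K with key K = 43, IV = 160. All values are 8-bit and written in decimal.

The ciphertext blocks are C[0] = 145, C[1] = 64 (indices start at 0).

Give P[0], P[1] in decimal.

CBC decryption: P_i = D(K, C_i) ⊕ C_{i−1}, with C_{−1} = IV.
P[0]: D(K, 145) = 186; 186 ⊕ 160 = 26.
P[1]: D(K, 64) = 107; 107 ⊕ 145 = 250.

P[0] = 26, P[1] = 250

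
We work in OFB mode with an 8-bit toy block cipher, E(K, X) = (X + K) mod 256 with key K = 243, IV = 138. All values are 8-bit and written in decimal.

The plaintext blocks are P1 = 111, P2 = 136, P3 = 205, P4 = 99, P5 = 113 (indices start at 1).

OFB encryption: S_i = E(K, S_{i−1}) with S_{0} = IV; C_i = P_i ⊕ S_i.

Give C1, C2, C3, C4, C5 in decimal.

C1 = 18, C2 = 248, C3 = 174, C4 = 53, C5 = 56

C1: S = E(K, 138) = 125; 111 ⊕ 125 = 18.
C2: S = E(K, 125) = 112; 136 ⊕ 112 = 248.
C3: S = E(K, 112) = 99; 205 ⊕ 99 = 174.
C4: S = E(K, 99) = 86; 99 ⊕ 86 = 53.
C5: S = E(K, 86) = 73; 113 ⊕ 73 = 56.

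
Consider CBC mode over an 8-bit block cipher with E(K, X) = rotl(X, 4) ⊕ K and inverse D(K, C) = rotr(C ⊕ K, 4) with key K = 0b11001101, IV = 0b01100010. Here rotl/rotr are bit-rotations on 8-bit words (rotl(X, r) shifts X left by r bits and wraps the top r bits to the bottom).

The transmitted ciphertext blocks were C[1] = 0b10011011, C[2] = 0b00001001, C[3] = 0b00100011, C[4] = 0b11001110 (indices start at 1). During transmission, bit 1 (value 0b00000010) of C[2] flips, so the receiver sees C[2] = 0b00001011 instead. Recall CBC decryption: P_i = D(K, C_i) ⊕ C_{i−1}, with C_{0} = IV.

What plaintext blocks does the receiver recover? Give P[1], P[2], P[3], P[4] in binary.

P[1] = 0b00000111, P[2] = 0b11110111, P[3] = 0b11100101, P[4] = 0b00010011

Only C[2] changed, to 0b00001011. In CBC, a change in C_i garbles P_i and flips the same bit in P_{i+1}. Decrypting the received ciphertext:
P[1]: D(K, 0b10011011) = 0b01100101; 0b01100101 ⊕ 0b01100010 = 0b00000111.
P[2]: D(K, 0b00001011) = 0b01101100; 0b01101100 ⊕ 0b10011011 = 0b11110111.
P[3]: D(K, 0b00100011) = 0b11101110; 0b11101110 ⊕ 0b00001011 = 0b11100101.
P[4]: D(K, 0b11001110) = 0b00110000; 0b00110000 ⊕ 0b00100011 = 0b00010011.
Blocks that differ from the original plaintext: P[2], P[3].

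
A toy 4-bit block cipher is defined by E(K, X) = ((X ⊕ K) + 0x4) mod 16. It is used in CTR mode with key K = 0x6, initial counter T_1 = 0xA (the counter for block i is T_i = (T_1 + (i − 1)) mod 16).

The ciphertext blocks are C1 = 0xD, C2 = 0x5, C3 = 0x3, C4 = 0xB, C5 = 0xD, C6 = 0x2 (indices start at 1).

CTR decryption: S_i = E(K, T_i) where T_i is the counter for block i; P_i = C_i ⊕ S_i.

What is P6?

P6 = 0xF

P6: T = 0xF, S = E(K, T) = 0xD; 0x2 ⊕ 0xD = 0xF.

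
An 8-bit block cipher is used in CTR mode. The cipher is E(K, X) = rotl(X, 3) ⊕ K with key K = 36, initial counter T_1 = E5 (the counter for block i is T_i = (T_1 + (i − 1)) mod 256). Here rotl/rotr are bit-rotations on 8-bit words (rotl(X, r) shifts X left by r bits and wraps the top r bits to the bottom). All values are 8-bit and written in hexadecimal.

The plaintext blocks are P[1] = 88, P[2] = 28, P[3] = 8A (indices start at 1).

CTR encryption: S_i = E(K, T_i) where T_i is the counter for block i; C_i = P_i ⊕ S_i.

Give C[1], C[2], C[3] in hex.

C[1] = 91, C[2] = 29, C[3] = 83

C[1]: T = E5, S = E(K, T) = 19; 88 ⊕ 19 = 91.
C[2]: T = E6, S = E(K, T) = 01; 28 ⊕ 01 = 29.
C[3]: T = E7, S = E(K, T) = 09; 8A ⊕ 09 = 83.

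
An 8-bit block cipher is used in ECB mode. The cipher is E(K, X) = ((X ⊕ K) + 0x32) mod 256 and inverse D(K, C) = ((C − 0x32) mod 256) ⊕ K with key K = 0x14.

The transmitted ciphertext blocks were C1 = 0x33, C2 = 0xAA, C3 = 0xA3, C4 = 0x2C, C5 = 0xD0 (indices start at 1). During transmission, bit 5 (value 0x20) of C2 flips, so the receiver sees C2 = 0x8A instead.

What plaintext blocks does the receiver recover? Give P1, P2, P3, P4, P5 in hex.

P1 = 0x15, P2 = 0x4C, P3 = 0x65, P4 = 0xEE, P5 = 0x8A

ECB decryption: P_i = D(K, C_i).
Only C2 changed, to 0x8A. In ECB, a change in C_i affects only P_i. Decrypting the received ciphertext:
P1: D(K, 0x33) = 0x15.
P2: D(K, 0x8A) = 0x4C.
P3: D(K, 0xA3) = 0x65.
P4: D(K, 0x2C) = 0xEE.
P5: D(K, 0xD0) = 0x8A.
Blocks that differ from the original plaintext: P2.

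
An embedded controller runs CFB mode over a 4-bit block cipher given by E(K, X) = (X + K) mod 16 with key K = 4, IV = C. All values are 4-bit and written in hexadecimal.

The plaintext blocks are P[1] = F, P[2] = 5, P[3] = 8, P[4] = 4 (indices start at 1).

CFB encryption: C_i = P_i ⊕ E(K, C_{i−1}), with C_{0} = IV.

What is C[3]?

C[3] = 2

C[1]: E(K, C) = 0; F ⊕ 0 = F.
C[2]: E(K, F) = 3; 5 ⊕ 3 = 6.
C[3]: E(K, 6) = A; 8 ⊕ A = 2.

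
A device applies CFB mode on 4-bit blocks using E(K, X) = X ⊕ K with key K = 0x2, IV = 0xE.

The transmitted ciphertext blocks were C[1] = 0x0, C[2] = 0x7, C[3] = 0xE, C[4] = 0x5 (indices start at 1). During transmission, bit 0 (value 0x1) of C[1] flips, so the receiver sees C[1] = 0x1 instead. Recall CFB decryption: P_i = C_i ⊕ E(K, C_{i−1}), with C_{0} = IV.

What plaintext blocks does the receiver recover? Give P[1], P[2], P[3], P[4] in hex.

P[1] = 0xD, P[2] = 0x4, P[3] = 0xB, P[4] = 0x9

Only C[1] changed, to 0x1. In CFB, a change in C_i flips the same bit in P_i and garbles P_{i+1}. Decrypting the received ciphertext:
P[1]: E(K, 0xE) = 0xC; 0x1 ⊕ 0xC = 0xD.
P[2]: E(K, 0x1) = 0x3; 0x7 ⊕ 0x3 = 0x4.
P[3]: E(K, 0x7) = 0x5; 0xE ⊕ 0x5 = 0xB.
P[4]: E(K, 0xE) = 0xC; 0x5 ⊕ 0xC = 0x9.
Blocks that differ from the original plaintext: P[1], P[2].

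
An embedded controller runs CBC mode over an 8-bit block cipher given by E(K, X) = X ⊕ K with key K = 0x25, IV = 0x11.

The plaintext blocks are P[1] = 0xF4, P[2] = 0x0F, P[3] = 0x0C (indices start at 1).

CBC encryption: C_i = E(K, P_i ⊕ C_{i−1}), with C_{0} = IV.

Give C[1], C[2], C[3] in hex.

C[1] = 0xC0, C[2] = 0xEA, C[3] = 0xC3

C[1]: P[1] ⊕ 0x11 = 0xE5; E(K, 0xE5) = 0xC0.
C[2]: P[2] ⊕ 0xC0 = 0xCF; E(K, 0xCF) = 0xEA.
C[3]: P[3] ⊕ 0xEA = 0xE6; E(K, 0xE6) = 0xC3.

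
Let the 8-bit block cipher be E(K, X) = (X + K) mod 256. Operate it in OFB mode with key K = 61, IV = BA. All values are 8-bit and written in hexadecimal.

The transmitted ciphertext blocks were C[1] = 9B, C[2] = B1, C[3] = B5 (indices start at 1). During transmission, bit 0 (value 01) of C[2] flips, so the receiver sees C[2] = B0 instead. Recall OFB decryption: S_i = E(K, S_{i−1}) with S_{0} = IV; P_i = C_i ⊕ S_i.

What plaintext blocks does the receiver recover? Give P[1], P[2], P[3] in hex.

P[1] = 80, P[2] = CC, P[3] = 68

Only C[2] changed, to B0. In OFB, a change in C_i flips the same bit in P_i only; the keystream is unaffected. Decrypting the received ciphertext:
P[1]: S = E(K, BA) = 1B; 9B ⊕ 1B = 80.
P[2]: S = E(K, 1B) = 7C; B0 ⊕ 7C = CC.
P[3]: S = E(K, 7C) = DD; B5 ⊕ DD = 68.
Blocks that differ from the original plaintext: P[2].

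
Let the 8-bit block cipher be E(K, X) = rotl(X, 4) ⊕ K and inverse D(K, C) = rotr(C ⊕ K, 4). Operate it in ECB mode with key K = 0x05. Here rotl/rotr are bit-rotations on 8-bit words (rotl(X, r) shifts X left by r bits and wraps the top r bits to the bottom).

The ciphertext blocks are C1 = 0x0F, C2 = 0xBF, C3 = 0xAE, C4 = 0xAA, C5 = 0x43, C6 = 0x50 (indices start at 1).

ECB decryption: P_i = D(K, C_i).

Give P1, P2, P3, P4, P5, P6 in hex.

P1 = 0xA0, P2 = 0xAB, P3 = 0xBA, P4 = 0xFA, P5 = 0x64, P6 = 0x55

P1: D(K, 0x0F) = 0xA0.
P2: D(K, 0xBF) = 0xAB.
P3: D(K, 0xAE) = 0xBA.
P4: D(K, 0xAA) = 0xFA.
P5: D(K, 0x43) = 0x64.
P6: D(K, 0x50) = 0x55.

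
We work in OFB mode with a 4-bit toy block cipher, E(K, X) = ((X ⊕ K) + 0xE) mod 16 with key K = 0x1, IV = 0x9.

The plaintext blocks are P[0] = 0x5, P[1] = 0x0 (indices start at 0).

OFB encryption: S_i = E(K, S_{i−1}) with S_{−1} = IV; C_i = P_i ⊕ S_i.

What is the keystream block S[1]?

0x5

C[0]: S = E(K, 0x9) = 0x6; 0x5 ⊕ 0x6 = 0x3.
C[1]: S = E(K, 0x6) = 0x5; 0x0 ⊕ 0x5 = 0x5.
So S[1] = 0x5.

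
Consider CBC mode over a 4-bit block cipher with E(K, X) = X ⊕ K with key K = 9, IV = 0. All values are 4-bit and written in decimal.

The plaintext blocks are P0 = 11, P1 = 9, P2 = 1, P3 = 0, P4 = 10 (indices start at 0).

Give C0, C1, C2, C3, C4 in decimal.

C0 = 2, C1 = 2, C2 = 10, C3 = 3, C4 = 0

CBC encryption: C_i = E(K, P_i ⊕ C_{i−1}), with C_{−1} = IV.
C0: P0 ⊕ 0 = 11; E(K, 11) = 2.
C1: P1 ⊕ 2 = 11; E(K, 11) = 2.
C2: P2 ⊕ 2 = 3; E(K, 3) = 10.
C3: P3 ⊕ 10 = 10; E(K, 10) = 3.
C4: P4 ⊕ 3 = 9; E(K, 9) = 0.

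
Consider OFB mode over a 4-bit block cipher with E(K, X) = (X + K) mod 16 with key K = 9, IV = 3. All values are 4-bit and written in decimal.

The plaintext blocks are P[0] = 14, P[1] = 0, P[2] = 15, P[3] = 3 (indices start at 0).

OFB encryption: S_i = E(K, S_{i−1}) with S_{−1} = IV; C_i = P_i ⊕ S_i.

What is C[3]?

C[0]: S = E(K, 3) = 12; 14 ⊕ 12 = 2.
C[1]: S = E(K, 12) = 5; 0 ⊕ 5 = 5.
C[2]: S = E(K, 5) = 14; 15 ⊕ 14 = 1.
C[3]: S = E(K, 14) = 7; 3 ⊕ 7 = 4.

C[3] = 4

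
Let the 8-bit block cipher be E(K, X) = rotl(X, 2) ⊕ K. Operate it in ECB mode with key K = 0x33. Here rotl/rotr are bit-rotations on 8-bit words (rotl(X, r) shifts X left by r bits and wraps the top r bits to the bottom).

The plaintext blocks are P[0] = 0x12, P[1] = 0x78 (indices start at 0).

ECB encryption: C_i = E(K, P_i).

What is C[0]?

C[0] = 0x7B

C[0]: E(K, 0x12) = 0x7B.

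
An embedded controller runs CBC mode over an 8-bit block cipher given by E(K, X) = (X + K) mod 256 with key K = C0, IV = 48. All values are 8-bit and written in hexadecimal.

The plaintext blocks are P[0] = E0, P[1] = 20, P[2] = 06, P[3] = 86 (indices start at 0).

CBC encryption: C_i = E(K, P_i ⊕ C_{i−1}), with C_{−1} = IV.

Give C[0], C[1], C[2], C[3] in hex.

C[0]: P[0] ⊕ 48 = A8; E(K, A8) = 68.
C[1]: P[1] ⊕ 68 = 48; E(K, 48) = 08.
C[2]: P[2] ⊕ 08 = 0E; E(K, 0E) = CE.
C[3]: P[3] ⊕ CE = 48; E(K, 48) = 08.

C[0] = 68, C[1] = 08, C[2] = CE, C[3] = 08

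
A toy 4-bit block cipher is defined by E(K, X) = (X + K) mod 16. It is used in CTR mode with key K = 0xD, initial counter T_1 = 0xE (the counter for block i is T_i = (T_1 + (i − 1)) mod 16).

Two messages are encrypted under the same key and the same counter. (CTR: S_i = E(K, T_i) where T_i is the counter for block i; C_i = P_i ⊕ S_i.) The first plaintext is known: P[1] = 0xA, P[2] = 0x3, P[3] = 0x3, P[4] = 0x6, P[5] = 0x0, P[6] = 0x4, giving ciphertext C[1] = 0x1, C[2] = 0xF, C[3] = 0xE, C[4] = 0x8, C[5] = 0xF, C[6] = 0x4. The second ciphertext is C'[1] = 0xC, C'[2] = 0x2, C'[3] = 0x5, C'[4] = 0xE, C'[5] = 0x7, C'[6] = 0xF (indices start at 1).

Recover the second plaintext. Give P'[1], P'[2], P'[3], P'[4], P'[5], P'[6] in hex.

P'[1] = 0x7, P'[2] = 0xE, P'[3] = 0x8, P'[4] = 0x0, P'[5] = 0x8, P'[6] = 0xF

In CTR with a reused counter, both messages share the same keystream S_i, so C_i ⊕ C'_i = P_i ⊕ P'_i and thus P'_i = P_i ⊕ C_i ⊕ C'_i.
P'[1]: 0xA ⊕ 0x1 ⊕ 0xC = 0x7.
P'[2]: 0x3 ⊕ 0xF ⊕ 0x2 = 0xE.
P'[3]: 0x3 ⊕ 0xE ⊕ 0x5 = 0x8.
P'[4]: 0x6 ⊕ 0x8 ⊕ 0xE = 0x0.
P'[5]: 0x0 ⊕ 0xF ⊕ 0x7 = 0x8.
P'[6]: 0x4 ⊕ 0x4 ⊕ 0xF = 0xF.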